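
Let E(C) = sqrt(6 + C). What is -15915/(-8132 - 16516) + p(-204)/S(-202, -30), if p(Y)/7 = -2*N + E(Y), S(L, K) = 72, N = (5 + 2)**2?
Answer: -656777/73944 + 7*I*sqrt(22)/24 ≈ -8.8821 + 1.368*I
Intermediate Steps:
N = 49 (N = 7**2 = 49)
p(Y) = -686 + 7*sqrt(6 + Y) (p(Y) = 7*(-2*49 + sqrt(6 + Y)) = 7*(-98 + sqrt(6 + Y)) = -686 + 7*sqrt(6 + Y))
-15915/(-8132 - 16516) + p(-204)/S(-202, -30) = -15915/(-8132 - 16516) + (-686 + 7*sqrt(6 - 204))/72 = -15915/(-24648) + (-686 + 7*sqrt(-198))*(1/72) = -15915*(-1/24648) + (-686 + 7*(3*I*sqrt(22)))*(1/72) = 5305/8216 + (-686 + 21*I*sqrt(22))*(1/72) = 5305/8216 + (-343/36 + 7*I*sqrt(22)/24) = -656777/73944 + 7*I*sqrt(22)/24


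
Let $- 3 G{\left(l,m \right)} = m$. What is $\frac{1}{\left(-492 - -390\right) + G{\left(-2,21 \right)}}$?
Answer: $- \frac{1}{109} \approx -0.0091743$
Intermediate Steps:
$G{\left(l,m \right)} = - \frac{m}{3}$
$\frac{1}{\left(-492 - -390\right) + G{\left(-2,21 \right)}} = \frac{1}{\left(-492 - -390\right) - 7} = \frac{1}{\left(-492 + 390\right) - 7} = \frac{1}{-102 - 7} = \frac{1}{-109} = - \frac{1}{109}$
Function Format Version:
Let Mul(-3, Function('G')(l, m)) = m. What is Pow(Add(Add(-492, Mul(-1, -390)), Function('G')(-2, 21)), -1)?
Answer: Rational(-1, 109) ≈ -0.0091743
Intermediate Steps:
Function('G')(l, m) = Mul(Rational(-1, 3), m)
Pow(Add(Add(-492, Mul(-1, -390)), Function('G')(-2, 21)), -1) = Pow(Add(Add(-492, Mul(-1, -390)), Mul(Rational(-1, 3), 21)), -1) = Pow(Add(Add(-492, 390), -7), -1) = Pow(Add(-102, -7), -1) = Pow(-109, -1) = Rational(-1, 109)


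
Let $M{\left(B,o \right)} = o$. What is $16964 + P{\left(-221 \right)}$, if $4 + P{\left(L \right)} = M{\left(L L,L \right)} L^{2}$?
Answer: $-10776901$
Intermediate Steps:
$P{\left(L \right)} = -4 + L^{3}$ ($P{\left(L \right)} = -4 + L L^{2} = -4 + L^{3}$)
$16964 + P{\left(-221 \right)} = 16964 + \left(-4 + \left(-221\right)^{3}\right) = 16964 - 10793865 = -10776901$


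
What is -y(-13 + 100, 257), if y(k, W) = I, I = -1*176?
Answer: 176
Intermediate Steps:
I = -176
y(k, W) = -176
-y(-13 + 100, 257) = -1*(-176) = 176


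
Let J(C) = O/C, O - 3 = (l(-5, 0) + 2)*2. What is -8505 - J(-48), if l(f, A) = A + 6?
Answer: -408221/48 ≈ -8504.6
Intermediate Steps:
l(f, A) = 6 + A
O = 19 (O = 3 + ((6 + 0) + 2)*2 = 3 + (6 + 2)*2 = 3 + 8*2 = 3 + 16 = 19)
J(C) = 19/C
-8505 - J(-48) = -8505 - 19/(-48) = -8505 - 19*(-1)/48 = -8505 - 1*(-19/48) = -8505 + 19/48 = -408221/48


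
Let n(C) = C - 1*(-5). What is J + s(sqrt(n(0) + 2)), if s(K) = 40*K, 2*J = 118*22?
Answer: 1298 + 40*sqrt(7) ≈ 1403.8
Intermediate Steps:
J = 1298 (J = (118*22)/2 = (1/2)*2596 = 1298)
n(C) = 5 + C (n(C) = C + 5 = 5 + C)
J + s(sqrt(n(0) + 2)) = 1298 + 40*sqrt((5 + 0) + 2) = 1298 + 40*sqrt(5 + 2) = 1298 + 40*sqrt(7)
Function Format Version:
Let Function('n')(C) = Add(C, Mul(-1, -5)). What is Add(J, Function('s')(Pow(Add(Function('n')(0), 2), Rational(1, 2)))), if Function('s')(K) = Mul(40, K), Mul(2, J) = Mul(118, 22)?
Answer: Add(1298, Mul(40, Pow(7, Rational(1, 2)))) ≈ 1403.8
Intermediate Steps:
J = 1298 (J = Mul(Rational(1, 2), Mul(118, 22)) = Mul(Rational(1, 2), 2596) = 1298)
Function('n')(C) = Add(5, C) (Function('n')(C) = Add(C, 5) = Add(5, C))
Add(J, Function('s')(Pow(Add(Function('n')(0), 2), Rational(1, 2)))) = Add(1298, Mul(40, Pow(Add(Add(5, 0), 2), Rational(1, 2)))) = Add(1298, Mul(40, Pow(Add(5, 2), Rational(1, 2)))) = Add(1298, Mul(40, Pow(7, Rational(1, 2))))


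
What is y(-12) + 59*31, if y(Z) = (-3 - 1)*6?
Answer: 1805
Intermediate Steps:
y(Z) = -24 (y(Z) = -4*6 = -24)
y(-12) + 59*31 = -24 + 59*31 = -24 + 1829 = 1805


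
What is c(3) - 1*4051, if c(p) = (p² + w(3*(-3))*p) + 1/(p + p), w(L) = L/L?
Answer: -24233/6 ≈ -4038.8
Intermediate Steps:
w(L) = 1
c(p) = p + p² + 1/(2*p) (c(p) = (p² + 1*p) + 1/(p + p) = (p² + p) + 1/(2*p) = (p + p²) + 1/(2*p) = p + p² + 1/(2*p))
c(3) - 1*4051 = (3 + 3² + (½)/3) - 1*4051 = (3 + 9 + (½)*(⅓)) - 4051 = (3 + 9 + ⅙) - 4051 = 73/6 - 4051 = -24233/6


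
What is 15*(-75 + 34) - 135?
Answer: -750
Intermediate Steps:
15*(-75 + 34) - 135 = 15*(-41) - 135 = -615 - 135 = -750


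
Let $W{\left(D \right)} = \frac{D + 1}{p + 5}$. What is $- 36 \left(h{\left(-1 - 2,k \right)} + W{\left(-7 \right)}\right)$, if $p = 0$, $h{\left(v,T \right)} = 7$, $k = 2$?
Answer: $- \frac{1044}{5} \approx -208.8$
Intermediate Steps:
$W{\left(D \right)} = \frac{1}{5} + \frac{D}{5}$ ($W{\left(D \right)} = \frac{D + 1}{0 + 5} = \frac{1 + D}{5} = \left(1 + D\right) \frac{1}{5} = \frac{1}{5} + \frac{D}{5}$)
$- 36 \left(h{\left(-1 - 2,k \right)} + W{\left(-7 \right)}\right) = - 36 \left(7 + \left(\frac{1}{5} + \frac{1}{5} \left(-7\right)\right)\right) = - 36 \left(7 + \left(\frac{1}{5} - \frac{7}{5}\right)\right) = - 36 \left(7 - \frac{6}{5}\right) = \left(-36\right) \frac{29}{5} = - \frac{1044}{5}$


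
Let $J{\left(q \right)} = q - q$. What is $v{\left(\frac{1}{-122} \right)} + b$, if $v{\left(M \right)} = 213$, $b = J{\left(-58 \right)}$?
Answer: $213$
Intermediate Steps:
$J{\left(q \right)} = 0$
$b = 0$
$v{\left(\frac{1}{-122} \right)} + b = 213 + 0 = 213$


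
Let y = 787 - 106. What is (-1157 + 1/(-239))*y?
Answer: -188312844/239 ≈ -7.8792e+5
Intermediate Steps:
y = 681
(-1157 + 1/(-239))*y = (-1157 + 1/(-239))*681 = (-1157 - 1/239)*681 = -276524/239*681 = -188312844/239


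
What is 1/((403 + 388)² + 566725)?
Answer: 1/1192406 ≈ 8.3864e-7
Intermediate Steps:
1/((403 + 388)² + 566725) = 1/(791² + 566725) = 1/(625681 + 566725) = 1/1192406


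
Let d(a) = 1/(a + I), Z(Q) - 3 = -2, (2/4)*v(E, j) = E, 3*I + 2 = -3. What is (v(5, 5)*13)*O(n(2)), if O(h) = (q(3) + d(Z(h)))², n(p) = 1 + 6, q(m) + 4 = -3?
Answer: 18785/2 ≈ 9392.5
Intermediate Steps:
I = -5/3 (I = -⅔ + (⅓)*(-3) = -⅔ - 1 = -5/3 ≈ -1.6667)
v(E, j) = 2*E
Z(Q) = 1 (Z(Q) = 3 - 2 = 1)
q(m) = -7 (q(m) = -4 - 3 = -7)
d(a) = 1/(-5/3 + a) (d(a) = 1/(a - 5/3) = 1/(-5/3 + a))
n(p) = 7
O(h) = 289/4 (O(h) = (-7 + 3/(-5 + 3*1))² = (-7 + 3/(-5 + 3))² = (-7 + 3/(-2))² = (-7 + 3*(-½))² = (-7 - 3/2)² = (-17/2)² = 289/4)
(v(5, 5)*13)*O(n(2)) = ((2*5)*13)*(289/4) = (10*13)*(289/4) = 130*(289/4) = 18785/2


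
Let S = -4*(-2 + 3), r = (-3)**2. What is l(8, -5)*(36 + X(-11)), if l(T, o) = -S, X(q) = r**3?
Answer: 3060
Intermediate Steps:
r = 9
X(q) = 729 (X(q) = 9**3 = 729)
S = -4 (S = -4*1 = -4)
l(T, o) = 4 (l(T, o) = -1*(-4) = 4)
l(8, -5)*(36 + X(-11)) = 4*(36 + 729) = 4*765 = 3060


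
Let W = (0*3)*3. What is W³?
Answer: 0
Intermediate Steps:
W = 0 (W = 0*3 = 0)
W³ = 0³ = 0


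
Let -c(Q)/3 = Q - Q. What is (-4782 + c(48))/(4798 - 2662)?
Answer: -797/356 ≈ -2.2388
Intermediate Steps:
c(Q) = 0 (c(Q) = -3*(Q - Q) = -3*0 = 0)
(-4782 + c(48))/(4798 - 2662) = (-4782 + 0)/(4798 - 2662) = -4782/2136 = -4782*1/2136 = -797/356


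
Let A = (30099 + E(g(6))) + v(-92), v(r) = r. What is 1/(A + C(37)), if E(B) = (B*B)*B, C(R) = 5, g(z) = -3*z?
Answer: 1/24180 ≈ 4.1356e-5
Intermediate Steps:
E(B) = B³ (E(B) = B²*B = B³)
A = 24175 (A = (30099 + (-3*6)³) - 92 = (30099 + (-18)³) - 92 = (30099 - 5832) - 92 = 24267 - 92 = 24175)
1/(A + C(37)) = 1/(24175 + 5) = 1/24180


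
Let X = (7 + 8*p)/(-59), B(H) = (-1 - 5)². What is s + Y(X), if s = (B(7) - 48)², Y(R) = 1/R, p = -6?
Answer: 5963/41 ≈ 145.44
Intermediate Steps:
B(H) = 36 (B(H) = (-6)² = 36)
X = 41/59 (X = (7 + 8*(-6))/(-59) = (7 - 48)*(-1/59) = -41*(-1/59) = 41/59 ≈ 0.69491)
s = 144 (s = (36 - 48)² = (-12)² = 144)
s + Y(X) = 144 + 1/(41/59) = 144 + 59/41 = 5963/41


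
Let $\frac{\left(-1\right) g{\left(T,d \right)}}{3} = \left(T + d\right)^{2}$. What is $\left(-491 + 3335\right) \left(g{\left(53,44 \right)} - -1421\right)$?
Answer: $-76236264$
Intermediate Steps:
$g{\left(T,d \right)} = - 3 \left(T + d\right)^{2}$
$\left(-491 + 3335\right) \left(g{\left(53,44 \right)} - -1421\right) = \left(-491 + 3335\right) \left(- 3 \left(53 + 44\right)^{2} - -1421\right) = 2844 \left(- 3 \cdot 97^{2} + 1421\right) = 2844 \left(\left(-3\right) 9409 + 1421\right) = 2844 \left(-28227 + 1421\right) = 2844 \left(-26806\right) = -76236264$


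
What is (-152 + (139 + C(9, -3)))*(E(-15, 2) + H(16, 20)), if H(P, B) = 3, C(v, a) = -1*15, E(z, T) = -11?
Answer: 224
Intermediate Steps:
C(v, a) = -15
(-152 + (139 + C(9, -3)))*(E(-15, 2) + H(16, 20)) = (-152 + (139 - 15))*(-11 + 3) = (-152 + 124)*(-8) = -28*(-8) = 224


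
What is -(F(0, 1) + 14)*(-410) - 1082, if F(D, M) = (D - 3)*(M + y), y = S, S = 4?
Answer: -1492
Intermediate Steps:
y = 4
F(D, M) = (-3 + D)*(4 + M) (F(D, M) = (D - 3)*(M + 4) = (-3 + D)*(4 + M))
-(F(0, 1) + 14)*(-410) - 1082 = -((-12 - 3*1 + 4*0 + 0*1) + 14)*(-410) - 1082 = -((-12 - 3 + 0 + 0) + 14)*(-410) - 1082 = -(-15 + 14)*(-410) - 1082 = -1*(-1)*(-410) - 1082 = 1*(-410) - 1082 = -410 - 1082 = -1492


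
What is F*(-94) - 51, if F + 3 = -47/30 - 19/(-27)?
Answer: 42136/135 ≈ 312.12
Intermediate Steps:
F = -1043/270 (F = -3 + (-47/30 - 19/(-27)) = -3 + (-47*1/30 - 19*(-1/27)) = -3 + (-47/30 + 19/27) = -3 - 233/270 = -1043/270 ≈ -3.8630)
F*(-94) - 51 = -1043/270*(-94) - 51 = 49021/135 - 51 = 42136/135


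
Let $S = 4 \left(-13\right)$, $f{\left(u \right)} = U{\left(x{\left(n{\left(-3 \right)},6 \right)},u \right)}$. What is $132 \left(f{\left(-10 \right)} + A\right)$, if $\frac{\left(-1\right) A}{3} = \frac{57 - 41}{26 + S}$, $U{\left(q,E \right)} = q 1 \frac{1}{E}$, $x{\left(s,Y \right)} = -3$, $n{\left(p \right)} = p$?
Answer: $\frac{18414}{65} \approx 283.29$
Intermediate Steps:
$U{\left(q,E \right)} = \frac{q}{E}$
$f{\left(u \right)} = - \frac{3}{u}$
$S = -52$
$A = \frac{24}{13}$ ($A = - 3 \frac{57 - 41}{26 - 52} = - 3 \frac{16}{-26} = - 3 \cdot 16 \left(- \frac{1}{26}\right) = \left(-3\right) \left(- \frac{8}{13}\right) = \frac{24}{13} \approx 1.8462$)
$132 \left(f{\left(-10 \right)} + A\right) = 132 \left(- \frac{3}{-10} + \frac{24}{13}\right) = 132 \left(\left(-3\right) \left(- \frac{1}{10}\right) + \frac{24}{13}\right) = 132 \left(\frac{3}{10} + \frac{24}{13}\right) = 132 \cdot \frac{279}{130} = \frac{18414}{65}$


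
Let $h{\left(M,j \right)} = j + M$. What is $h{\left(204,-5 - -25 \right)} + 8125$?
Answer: $8349$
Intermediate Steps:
$h{\left(M,j \right)} = M + j$
$h{\left(204,-5 - -25 \right)} + 8125 = \left(204 - -20\right) + 8125 = \left(204 + \left(-5 + 25\right)\right) + 8125 = \left(204 + 20\right) + 8125 = 224 + 8125 = 8349$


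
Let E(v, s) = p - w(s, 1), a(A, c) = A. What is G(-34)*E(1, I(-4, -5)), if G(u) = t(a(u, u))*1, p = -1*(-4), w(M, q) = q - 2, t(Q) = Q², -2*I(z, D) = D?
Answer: 5780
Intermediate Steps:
I(z, D) = -D/2
w(M, q) = -2 + q
p = 4
G(u) = u² (G(u) = u²*1 = u²)
E(v, s) = 5 (E(v, s) = 4 - (-2 + 1) = 4 - 1*(-1) = 4 + 1 = 5)
G(-34)*E(1, I(-4, -5)) = (-34)²*5 = 1156*5 = 5780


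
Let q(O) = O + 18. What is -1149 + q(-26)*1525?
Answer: -13349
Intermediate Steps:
q(O) = 18 + O
-1149 + q(-26)*1525 = -1149 + (18 - 26)*1525 = -1149 - 8*1525 = -1149 - 12200 = -13349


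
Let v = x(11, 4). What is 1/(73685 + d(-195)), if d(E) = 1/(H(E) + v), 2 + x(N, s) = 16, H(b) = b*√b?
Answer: 546379506649/40259973948463156 - 195*I*√195/40259973948463156 ≈ 1.3571e-5 - 6.7636e-14*I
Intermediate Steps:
H(b) = b^(3/2)
x(N, s) = 14 (x(N, s) = -2 + 16 = 14)
v = 14
d(E) = 1/(14 + E^(3/2)) (d(E) = 1/(E^(3/2) + 14) = 1/(14 + E^(3/2)))
1/(73685 + d(-195)) = 1/(73685 + 1/(14 + (-195)^(3/2))) = 1/(73685 + 1/(14 - 195*I*√195))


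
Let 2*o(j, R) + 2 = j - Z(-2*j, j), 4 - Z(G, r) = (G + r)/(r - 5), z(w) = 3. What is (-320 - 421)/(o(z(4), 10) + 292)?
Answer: -2964/1165 ≈ -2.5442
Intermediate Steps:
Z(G, r) = 4 - (G + r)/(-5 + r) (Z(G, r) = 4 - (G + r)/(r - 5) = 4 - (G + r)/(-5 + r))
o(j, R) = -1 + j/2 - (-20 + 5*j)/(2*(-5 + j)) (o(j, R) = -1 + (j - (-20 - (-2)*j + 3*j)/(-5 + j))/2 = -1 + (j - (-20 + 2*j + 3*j)/(-5 + j))/2 = -1 + (j - (-20 + 5*j)/(-5 + j))/2 = -1 + (j/2 - (-20 + 5*j)/(2*(-5 + j))) = -1 + j/2 - (-20 + 5*j)/(2*(-5 + j)))
(-320 - 421)/(o(z(4), 10) + 292) = (-320 - 421)/((30 + 3² - 12*3)/(2*(-5 + 3)) + 292) = -741/((½)*(30 + 9 - 36)/(-2) + 292) = -741/((½)*(-½)*3 + 292) = -741/(-¾ + 292) = -741/1165/4 = -741*4/1165 = -2964/1165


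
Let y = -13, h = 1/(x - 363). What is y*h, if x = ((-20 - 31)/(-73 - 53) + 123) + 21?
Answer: 546/9181 ≈ 0.059471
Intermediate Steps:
x = 6065/42 (x = (-51/(-126) + 123) + 21 = (-51*(-1/126) + 123) + 21 = (17/42 + 123) + 21 = 5183/42 + 21 = 6065/42 ≈ 144.40)
h = -42/9181 (h = 1/(6065/42 - 363) = 1/(-9181/42) = -42/9181 ≈ -0.0045747)
y*h = -13*(-42/9181) = 546/9181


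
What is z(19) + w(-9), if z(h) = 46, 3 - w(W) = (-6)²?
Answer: 13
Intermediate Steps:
w(W) = -33 (w(W) = 3 - 1*(-6)² = 3 - 1*36 = 3 - 36 = -33)
z(19) + w(-9) = 46 - 33 = 13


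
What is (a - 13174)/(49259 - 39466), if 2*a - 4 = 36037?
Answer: 9693/19586 ≈ 0.49489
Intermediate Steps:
a = 36041/2 (a = 2 + (½)*36037 = 2 + 36037/2 = 36041/2 ≈ 18021.)
(a - 13174)/(49259 - 39466) = (36041/2 - 13174)/(49259 - 39466) = (9693/2)/9793 = (9693/2)*(1/9793) = 9693/19586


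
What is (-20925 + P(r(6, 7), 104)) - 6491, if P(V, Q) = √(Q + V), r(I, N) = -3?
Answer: -27416 + √101 ≈ -27406.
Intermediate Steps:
(-20925 + P(r(6, 7), 104)) - 6491 = (-20925 + √(104 - 3)) - 6491 = (-20925 + √101) - 6491 = -27416 + √101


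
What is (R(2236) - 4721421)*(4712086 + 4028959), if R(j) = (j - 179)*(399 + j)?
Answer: 6108014978830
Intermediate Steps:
R(j) = (-179 + j)*(399 + j)
(R(2236) - 4721421)*(4712086 + 4028959) = ((-71421 + 2236² + 220*2236) - 4721421)*(4712086 + 4028959) = ((-71421 + 4999696 + 491920) - 4721421)*8741045 = (5420195 - 4721421)*8741045 = 698774*8741045 = 6108014978830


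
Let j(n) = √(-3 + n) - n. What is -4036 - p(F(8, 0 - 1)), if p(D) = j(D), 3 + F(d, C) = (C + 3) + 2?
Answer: -4035 - I*√2 ≈ -4035.0 - 1.4142*I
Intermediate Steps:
F(d, C) = 2 + C (F(d, C) = -3 + ((C + 3) + 2) = -3 + ((3 + C) + 2) = -3 + (5 + C) = 2 + C)
p(D) = √(-3 + D) - D
-4036 - p(F(8, 0 - 1)) = -4036 - (√(-3 + (2 + (0 - 1))) - (2 + (0 - 1))) = -4036 - (√(-3 + (2 - 1)) - (2 - 1)) = -4036 - (√(-3 + 1) - 1*1) = -4036 - (√(-2) - 1) = -4036 - (I*√2 - 1) = -4036 - (-1 + I*√2) = -4036 + (1 - I*√2) = -4035 - I*√2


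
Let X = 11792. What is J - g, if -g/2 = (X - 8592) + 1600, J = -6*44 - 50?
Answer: 9286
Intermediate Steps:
J = -314 (J = -264 - 50 = -314)
g = -9600 (g = -2*((11792 - 8592) + 1600) = -2*(3200 + 1600) = -2*4800 = -9600)
J - g = -314 - 1*(-9600) = -314 + 9600 = 9286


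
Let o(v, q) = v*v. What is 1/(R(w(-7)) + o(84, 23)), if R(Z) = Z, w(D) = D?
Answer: 1/7049 ≈ 0.00014186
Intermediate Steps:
o(v, q) = v²
1/(R(w(-7)) + o(84, 23)) = 1/(-7 + 84²) = 1/(-7 + 7056) = 1/7049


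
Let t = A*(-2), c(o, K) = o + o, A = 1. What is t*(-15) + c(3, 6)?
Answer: 36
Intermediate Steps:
c(o, K) = 2*o
t = -2 (t = 1*(-2) = -2)
t*(-15) + c(3, 6) = -2*(-15) + 2*3 = 30 + 6 = 36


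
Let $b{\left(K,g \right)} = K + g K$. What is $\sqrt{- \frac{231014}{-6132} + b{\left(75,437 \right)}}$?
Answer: $\frac{\sqrt{6309302838}}{438} \approx 181.35$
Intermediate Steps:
$b{\left(K,g \right)} = K + K g$
$\sqrt{- \frac{231014}{-6132} + b{\left(75,437 \right)}} = \sqrt{- \frac{231014}{-6132} + 75 \left(1 + 437\right)} = \sqrt{\left(-231014\right) \left(- \frac{1}{6132}\right) + 75 \cdot 438} = \sqrt{\frac{16501}{438} + 32850} = \sqrt{\frac{14404801}{438}} = \frac{\sqrt{6309302838}}{438}$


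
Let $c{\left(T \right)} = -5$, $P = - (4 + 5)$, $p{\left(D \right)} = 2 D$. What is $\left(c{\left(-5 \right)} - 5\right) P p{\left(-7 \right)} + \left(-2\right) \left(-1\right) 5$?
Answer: $-1250$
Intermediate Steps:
$P = -9$ ($P = \left(-1\right) 9 = -9$)
$\left(c{\left(-5 \right)} - 5\right) P p{\left(-7 \right)} + \left(-2\right) \left(-1\right) 5 = \left(-5 - 5\right) \left(-9\right) 2 \left(-7\right) + \left(-2\right) \left(-1\right) 5 = \left(-10\right) \left(-9\right) \left(-14\right) + 2 \cdot 5 = 90 \left(-14\right) + 10 = -1260 + 10 = -1250$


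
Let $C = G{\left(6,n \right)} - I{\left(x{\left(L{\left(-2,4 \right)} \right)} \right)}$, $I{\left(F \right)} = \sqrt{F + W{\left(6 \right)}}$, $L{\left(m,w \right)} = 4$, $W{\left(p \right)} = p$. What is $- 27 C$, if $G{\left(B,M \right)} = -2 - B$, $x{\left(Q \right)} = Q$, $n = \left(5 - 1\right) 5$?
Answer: $216 + 27 \sqrt{10} \approx 301.38$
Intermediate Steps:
$n = 20$ ($n = 4 \cdot 5 = 20$)
$I{\left(F \right)} = \sqrt{6 + F}$ ($I{\left(F \right)} = \sqrt{F + 6} = \sqrt{6 + F}$)
$C = -8 - \sqrt{10}$ ($C = \left(-2 - 6\right) - \sqrt{6 + 4} = \left(-2 - 6\right) - \sqrt{10} = -8 - \sqrt{10} \approx -11.162$)
$- 27 C = - 27 \left(-8 - \sqrt{10}\right) = 216 + 27 \sqrt{10}$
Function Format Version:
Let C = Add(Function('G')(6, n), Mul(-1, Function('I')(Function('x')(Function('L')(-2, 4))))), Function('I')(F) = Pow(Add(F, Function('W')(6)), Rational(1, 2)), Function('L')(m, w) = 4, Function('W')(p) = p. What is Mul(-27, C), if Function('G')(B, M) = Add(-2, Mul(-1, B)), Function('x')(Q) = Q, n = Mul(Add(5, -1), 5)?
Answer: Add(216, Mul(27, Pow(10, Rational(1, 2)))) ≈ 301.38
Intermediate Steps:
n = 20 (n = Mul(4, 5) = 20)
Function('I')(F) = Pow(Add(6, F), Rational(1, 2)) (Function('I')(F) = Pow(Add(F, 6), Rational(1, 2)) = Pow(Add(6, F), Rational(1, 2)))
C = Add(-8, Mul(-1, Pow(10, Rational(1, 2)))) (C = Add(Add(-2, Mul(-1, 6)), Mul(-1, Pow(Add(6, 4), Rational(1, 2)))) = Add(Add(-2, -6), Mul(-1, Pow(10, Rational(1, 2)))) = Add(-8, Mul(-1, Pow(10, Rational(1, 2)))) ≈ -11.162)
Mul(-27, C) = Mul(-27, Add(-8, Mul(-1, Pow(10, Rational(1, 2))))) = Add(216, Mul(27, Pow(10, Rational(1, 2))))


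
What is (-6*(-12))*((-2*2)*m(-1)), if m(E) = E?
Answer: 288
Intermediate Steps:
(-6*(-12))*((-2*2)*m(-1)) = (-6*(-12))*(-2*2*(-1)) = 72*(-4*(-1)) = 72*4 = 288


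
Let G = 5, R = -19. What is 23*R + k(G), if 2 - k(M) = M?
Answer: -440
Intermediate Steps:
k(M) = 2 - M
23*R + k(G) = 23*(-19) + (2 - 1*5) = -437 + (2 - 5) = -437 - 3 = -440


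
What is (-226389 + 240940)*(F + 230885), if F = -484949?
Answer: -3696885264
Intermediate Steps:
(-226389 + 240940)*(F + 230885) = (-226389 + 240940)*(-484949 + 230885) = 14551*(-254064) = -3696885264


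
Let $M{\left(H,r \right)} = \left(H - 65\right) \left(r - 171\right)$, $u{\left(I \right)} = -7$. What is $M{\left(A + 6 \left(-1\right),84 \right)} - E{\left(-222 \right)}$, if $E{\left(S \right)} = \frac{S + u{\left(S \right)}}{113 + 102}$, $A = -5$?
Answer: $\frac{1421809}{215} \approx 6613.1$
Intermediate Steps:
$E{\left(S \right)} = - \frac{7}{215} + \frac{S}{215}$ ($E{\left(S \right)} = \frac{S - 7}{113 + 102} = \frac{-7 + S}{215} = \left(-7 + S\right) \frac{1}{215} = - \frac{7}{215} + \frac{S}{215}$)
$M{\left(H,r \right)} = \left(-171 + r\right) \left(-65 + H\right)$ ($M{\left(H,r \right)} = \left(-65 + H\right) \left(-171 + r\right) = \left(-171 + r\right) \left(-65 + H\right)$)
$M{\left(A + 6 \left(-1\right),84 \right)} - E{\left(-222 \right)} = \left(11115 - 171 \left(-5 + 6 \left(-1\right)\right) - 5460 + \left(-5 + 6 \left(-1\right)\right) 84\right) - \left(- \frac{7}{215} + \frac{1}{215} \left(-222\right)\right) = \left(11115 - 171 \left(-5 - 6\right) - 5460 + \left(-5 - 6\right) 84\right) - \left(- \frac{7}{215} - \frac{222}{215}\right) = \left(11115 - -1881 - 5460 - 924\right) - - \frac{229}{215} = \left(11115 + 1881 - 5460 - 924\right) + \frac{229}{215} = 6612 + \frac{229}{215} = \frac{1421809}{215}$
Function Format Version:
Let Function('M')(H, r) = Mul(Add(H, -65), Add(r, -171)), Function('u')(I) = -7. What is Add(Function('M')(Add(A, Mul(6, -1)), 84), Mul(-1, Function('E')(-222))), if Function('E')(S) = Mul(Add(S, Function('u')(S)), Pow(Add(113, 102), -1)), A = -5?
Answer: Rational(1421809, 215) ≈ 6613.1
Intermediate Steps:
Function('E')(S) = Add(Rational(-7, 215), Mul(Rational(1, 215), S)) (Function('E')(S) = Mul(Add(S, -7), Pow(Add(113, 102), -1)) = Mul(Add(-7, S), Pow(215, -1)) = Mul(Add(-7, S), Rational(1, 215)) = Add(Rational(-7, 215), Mul(Rational(1, 215), S)))
Function('M')(H, r) = Mul(Add(-171, r), Add(-65, H)) (Function('M')(H, r) = Mul(Add(-65, H), Add(-171, r)) = Mul(Add(-171, r), Add(-65, H)))
Add(Function('M')(Add(A, Mul(6, -1)), 84), Mul(-1, Function('E')(-222))) = Add(Add(11115, Mul(-171, Add(-5, Mul(6, -1))), Mul(-65, 84), Mul(Add(-5, Mul(6, -1)), 84)), Mul(-1, Add(Rational(-7, 215), Mul(Rational(1, 215), -222)))) = Add(Add(11115, Mul(-171, Add(-5, -6)), -5460, Mul(Add(-5, -6), 84)), Mul(-1, Add(Rational(-7, 215), Rational(-222, 215)))) = Add(Add(11115, Mul(-171, -11), -5460, Mul(-11, 84)), Mul(-1, Rational(-229, 215))) = Add(Add(11115, 1881, -5460, -924), Rational(229, 215)) = Add(6612, Rational(229, 215)) = Rational(1421809, 215)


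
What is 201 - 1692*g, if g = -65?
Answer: 110181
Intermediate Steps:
201 - 1692*g = 201 - 1692*(-65) = 201 - 282*(-390) = 201 + 109980 = 110181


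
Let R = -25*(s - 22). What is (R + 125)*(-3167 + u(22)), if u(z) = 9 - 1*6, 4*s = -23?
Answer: -2590525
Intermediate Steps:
s = -23/4 (s = (¼)*(-23) = -23/4 ≈ -5.7500)
R = 2775/4 (R = -25*(-23/4 - 22) = -25*(-111/4) = 2775/4 ≈ 693.75)
u(z) = 3 (u(z) = 9 - 6 = 3)
(R + 125)*(-3167 + u(22)) = (2775/4 + 125)*(-3167 + 3) = (3275/4)*(-3164) = -2590525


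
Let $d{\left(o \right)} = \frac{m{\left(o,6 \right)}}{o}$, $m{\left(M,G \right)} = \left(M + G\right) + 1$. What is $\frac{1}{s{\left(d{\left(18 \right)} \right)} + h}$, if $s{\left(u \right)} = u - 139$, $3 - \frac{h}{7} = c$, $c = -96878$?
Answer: $\frac{18}{12204529} \approx 1.4749 \cdot 10^{-6}$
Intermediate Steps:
$m{\left(M,G \right)} = 1 + G + M$ ($m{\left(M,G \right)} = \left(G + M\right) + 1 = 1 + G + M$)
$d{\left(o \right)} = \frac{7 + o}{o}$ ($d{\left(o \right)} = \frac{1 + 6 + o}{o} = \frac{7 + o}{o}$)
$h = 678167$ ($h = 21 - -678146 = 21 + 678146 = 678167$)
$s{\left(u \right)} = -139 + u$ ($s{\left(u \right)} = u - 139 = -139 + u$)
$\frac{1}{s{\left(d{\left(18 \right)} \right)} + h} = \frac{1}{\left(-139 + \frac{7 + 18}{18}\right) + 678167} = \frac{1}{\left(-139 + \frac{1}{18} \cdot 25\right) + 678167} = \frac{1}{\left(-139 + \frac{25}{18}\right) + 678167} = \frac{1}{- \frac{2477}{18} + 678167} = \frac{1}{\frac{12204529}{18}} = \frac{18}{12204529}$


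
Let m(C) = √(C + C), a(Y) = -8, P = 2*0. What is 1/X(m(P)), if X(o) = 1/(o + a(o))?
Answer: -8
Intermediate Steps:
P = 0
m(C) = √2*√C (m(C) = √(2*C) = √2*√C)
X(o) = 1/(-8 + o) (X(o) = 1/(o - 8) = 1/(-8 + o))
1/X(m(P)) = 1/(1/(-8 + √2*√0)) = 1/(1/(-8 + √2*0)) = 1/(1/(-8 + 0)) = 1/(1/(-8)) = 1/(-⅛) = -8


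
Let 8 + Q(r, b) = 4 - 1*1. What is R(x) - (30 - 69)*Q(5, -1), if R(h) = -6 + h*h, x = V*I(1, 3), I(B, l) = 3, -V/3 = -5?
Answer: 1824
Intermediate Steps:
V = 15 (V = -3*(-5) = 15)
Q(r, b) = -5 (Q(r, b) = -8 + (4 - 1*1) = -8 + (4 - 1) = -8 + 3 = -5)
x = 45 (x = 15*3 = 45)
R(h) = -6 + h²
R(x) - (30 - 69)*Q(5, -1) = (-6 + 45²) - (30 - 69)*(-5) = (-6 + 2025) - (-39)*(-5) = 2019 - 1*195 = 2019 - 195 = 1824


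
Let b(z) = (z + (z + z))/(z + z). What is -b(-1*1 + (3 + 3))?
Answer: -3/2 ≈ -1.5000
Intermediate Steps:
b(z) = 3/2 (b(z) = (z + 2*z)/((2*z)) = (3*z)*(1/(2*z)) = 3/2)
-b(-1*1 + (3 + 3)) = -1*3/2 = -3/2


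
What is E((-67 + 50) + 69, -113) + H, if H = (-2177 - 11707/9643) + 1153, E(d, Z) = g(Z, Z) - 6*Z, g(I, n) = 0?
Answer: -3348185/9643 ≈ -347.21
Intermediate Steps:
E(d, Z) = -6*Z (E(d, Z) = 0 - 6*Z = -6*Z)
H = -9886139/9643 (H = (-2177 - 11707*1/9643) + 1153 = (-2177 - 11707/9643) + 1153 = -21004518/9643 + 1153 = -9886139/9643 ≈ -1025.2)
E((-67 + 50) + 69, -113) + H = -6*(-113) - 9886139/9643 = 678 - 9886139/9643 = -3348185/9643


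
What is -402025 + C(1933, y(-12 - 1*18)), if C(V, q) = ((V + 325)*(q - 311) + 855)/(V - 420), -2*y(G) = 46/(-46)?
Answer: -608964079/1513 ≈ -4.0249e+5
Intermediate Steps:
y(G) = 1/2 (y(G) = -23/(-46) = -23*(-1)/46 = -1/2*(-1) = 1/2)
C(V, q) = (855 + (-311 + q)*(325 + V))/(-420 + V) (C(V, q) = ((325 + V)*(-311 + q) + 855)/(-420 + V) = ((-311 + q)*(325 + V) + 855)/(-420 + V) = (855 + (-311 + q)*(325 + V))/(-420 + V))
-402025 + C(1933, y(-12 - 1*18)) = -402025 + (-100220 - 311*1933 + 325*(1/2) + 1933*(1/2))/(-420 + 1933) = -402025 + (-100220 - 601163 + 325/2 + 1933/2)/1513 = -402025 + (1/1513)*(-700254) = -402025 - 700254/1513 = -608964079/1513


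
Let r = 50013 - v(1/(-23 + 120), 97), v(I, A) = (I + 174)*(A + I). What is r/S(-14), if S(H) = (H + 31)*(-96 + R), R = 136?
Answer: 311740927/6398120 ≈ 48.724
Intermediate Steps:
S(H) = 1240 + 40*H (S(H) = (H + 31)*(-96 + 136) = (31 + H)*40 = 1240 + 40*H)
v(I, A) = (174 + I)*(A + I)
r = 311740927/9409 (r = 50013 - ((1/(-23 + 120))² + 174*97 + 174/(-23 + 120) + 97/(-23 + 120)) = 50013 - ((1/97)² + 16878 + 174/97 + 97/97) = 50013 - ((1/97)² + 16878 + 174*(1/97) + 97*(1/97)) = 50013 - (1/9409 + 16878 + 174/97 + 1) = 50013 - 1*158831390/9409 = 50013 - 158831390/9409 = 311740927/9409 ≈ 33132.)
r/S(-14) = 311740927/(9409*(1240 + 40*(-14))) = 311740927/(9409*(1240 - 560)) = (311740927/9409)/680 = (311740927/9409)*(1/680) = 311740927/6398120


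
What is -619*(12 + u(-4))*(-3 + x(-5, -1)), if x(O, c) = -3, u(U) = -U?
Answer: 59424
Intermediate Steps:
-619*(12 + u(-4))*(-3 + x(-5, -1)) = -619*(12 - 1*(-4))*(-3 - 3) = -619*(12 + 4)*(-6) = -9904*(-6) = -619*(-96) = 59424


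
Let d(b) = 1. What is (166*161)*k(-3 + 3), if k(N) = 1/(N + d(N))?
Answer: 26726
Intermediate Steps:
k(N) = 1/(1 + N) (k(N) = 1/(N + 1) = 1/(1 + N))
(166*161)*k(-3 + 3) = (166*161)/(1 + (-3 + 3)) = 26726/(1 + 0) = 26726/1 = 26726*1 = 26726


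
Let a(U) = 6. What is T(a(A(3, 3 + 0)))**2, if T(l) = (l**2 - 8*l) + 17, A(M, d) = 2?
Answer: 25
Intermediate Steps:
T(l) = 17 + l**2 - 8*l
T(a(A(3, 3 + 0)))**2 = (17 + 6**2 - 8*6)**2 = (17 + 36 - 48)**2 = 5**2 = 25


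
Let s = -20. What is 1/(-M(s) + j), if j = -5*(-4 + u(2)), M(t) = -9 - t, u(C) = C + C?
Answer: -1/11 ≈ -0.090909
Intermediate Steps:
u(C) = 2*C
j = 0 (j = -5*(-4 + 2*2) = -5*(-4 + 4) = -5*0 = 0)
1/(-M(s) + j) = 1/(-(-9 - 1*(-20)) + 0) = 1/(-(-9 + 20) + 0) = 1/(-1*11 + 0) = 1/(-11 + 0) = 1/(-11) = -1/11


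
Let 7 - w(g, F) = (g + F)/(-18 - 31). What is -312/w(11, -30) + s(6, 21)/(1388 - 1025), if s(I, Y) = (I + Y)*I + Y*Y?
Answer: -148727/3267 ≈ -45.524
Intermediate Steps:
w(g, F) = 7 + F/49 + g/49 (w(g, F) = 7 - (g + F)/(-18 - 31) = 7 - (F + g)/(-49) = 7 - (F + g)*(-1)/49 = 7 - (-F/49 - g/49) = 7 + (F/49 + g/49) = 7 + F/49 + g/49)
s(I, Y) = Y² + I*(I + Y) (s(I, Y) = I*(I + Y) + Y² = Y² + I*(I + Y))
-312/w(11, -30) + s(6, 21)/(1388 - 1025) = -312/(7 + (1/49)*(-30) + (1/49)*11) + (6² + 21² + 6*21)/(1388 - 1025) = -312/(7 - 30/49 + 11/49) + (36 + 441 + 126)/363 = -312/324/49 + 603*(1/363) = -312*49/324 + 201/121 = -1274/27 + 201/121 = -148727/3267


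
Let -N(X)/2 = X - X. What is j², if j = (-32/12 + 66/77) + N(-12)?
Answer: 1444/441 ≈ 3.2744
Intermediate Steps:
N(X) = 0 (N(X) = -2*(X - X) = -2*0 = 0)
j = -38/21 (j = (-32/12 + 66/77) + 0 = (-32*1/12 + 66*(1/77)) + 0 = (-8/3 + 6/7) + 0 = -38/21 + 0 = -38/21 ≈ -1.8095)
j² = (-38/21)² = 1444/441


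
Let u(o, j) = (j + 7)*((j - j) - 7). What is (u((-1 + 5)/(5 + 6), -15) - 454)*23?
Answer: -9154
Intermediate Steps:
u(o, j) = -49 - 7*j (u(o, j) = (7 + j)*(0 - 7) = (7 + j)*(-7) = -49 - 7*j)
(u((-1 + 5)/(5 + 6), -15) - 454)*23 = ((-49 - 7*(-15)) - 454)*23 = ((-49 + 105) - 454)*23 = (56 - 454)*23 = -398*23 = -9154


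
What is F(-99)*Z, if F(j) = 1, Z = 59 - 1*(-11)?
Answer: 70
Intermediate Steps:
Z = 70 (Z = 59 + 11 = 70)
F(-99)*Z = 1*70 = 70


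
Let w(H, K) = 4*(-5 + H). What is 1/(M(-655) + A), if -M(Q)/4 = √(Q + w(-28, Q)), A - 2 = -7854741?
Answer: I/(-7854739*I + 4*√787) ≈ -1.2731e-7 + 1.8188e-12*I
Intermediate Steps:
A = -7854739 (A = 2 - 7854741 = -7854739)
w(H, K) = -20 + 4*H
M(Q) = -4*√(-132 + Q) (M(Q) = -4*√(Q + (-20 + 4*(-28))) = -4*√(Q + (-20 - 112)) = -4*√(Q - 132) = -4*√(-132 + Q))
1/(M(-655) + A) = 1/(-4*√(-132 - 655) - 7854739) = 1/(-4*I*√787 - 7854739) = 1/(-7854739 - 4*I*√787)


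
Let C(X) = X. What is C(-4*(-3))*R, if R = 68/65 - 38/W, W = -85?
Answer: 3960/221 ≈ 17.919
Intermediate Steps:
R = 330/221 (R = 68/65 - 38/(-85) = 68*(1/65) - 38*(-1/85) = 68/65 + 38/85 = 330/221 ≈ 1.4932)
C(-4*(-3))*R = -4*(-3)*(330/221) = 12*(330/221) = 3960/221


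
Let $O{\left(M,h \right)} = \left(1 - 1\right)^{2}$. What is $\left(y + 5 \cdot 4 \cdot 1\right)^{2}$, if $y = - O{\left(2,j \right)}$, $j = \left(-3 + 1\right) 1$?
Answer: $400$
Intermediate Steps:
$j = -2$ ($j = \left(-2\right) 1 = -2$)
$O{\left(M,h \right)} = 0$ ($O{\left(M,h \right)} = 0^{2} = 0$)
$y = 0$ ($y = \left(-1\right) 0 = 0$)
$\left(y + 5 \cdot 4 \cdot 1\right)^{2} = \left(0 + 5 \cdot 4 \cdot 1\right)^{2} = \left(0 + 20 \cdot 1\right)^{2} = \left(0 + 20\right)^{2} = 20^{2} = 400$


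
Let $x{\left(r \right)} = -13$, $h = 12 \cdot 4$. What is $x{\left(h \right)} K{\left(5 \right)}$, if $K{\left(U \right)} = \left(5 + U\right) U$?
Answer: $-650$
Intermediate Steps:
$h = 48$
$K{\left(U \right)} = U \left(5 + U\right)$
$x{\left(h \right)} K{\left(5 \right)} = - 13 \cdot 5 \left(5 + 5\right) = - 13 \cdot 5 \cdot 10 = \left(-13\right) 50 = -650$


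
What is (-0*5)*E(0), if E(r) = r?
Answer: 0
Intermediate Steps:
(-0*5)*E(0) = -0*5*0 = -32*0*0 = 0*0 = 0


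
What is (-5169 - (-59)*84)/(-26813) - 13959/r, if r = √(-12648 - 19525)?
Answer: 213/26813 + 13959*I*√32173/32173 ≈ 0.0079439 + 77.823*I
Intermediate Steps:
r = I*√32173 (r = √(-32173) = I*√32173 ≈ 179.37*I)
(-5169 - (-59)*84)/(-26813) - 13959/r = (-5169 - (-59)*84)/(-26813) - 13959*(-I*√32173/32173) = (-5169 - 1*(-4956))*(-1/26813) - (-13959)*I*√32173/32173 = (-5169 + 4956)*(-1/26813) + 13959*I*√32173/32173 = -213*(-1/26813) + 13959*I*√32173/32173 = 213/26813 + 13959*I*√32173/32173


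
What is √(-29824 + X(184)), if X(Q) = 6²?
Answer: 2*I*√7447 ≈ 172.59*I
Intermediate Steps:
X(Q) = 36
√(-29824 + X(184)) = √(-29824 + 36) = √(-29788) = 2*I*√7447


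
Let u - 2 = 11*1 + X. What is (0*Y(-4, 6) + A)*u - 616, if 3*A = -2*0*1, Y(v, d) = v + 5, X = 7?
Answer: -616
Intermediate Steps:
Y(v, d) = 5 + v
u = 20 (u = 2 + (11*1 + 7) = 2 + (11 + 7) = 2 + 18 = 20)
A = 0 (A = (-2*0*1)/3 = (0*1)/3 = (1/3)*0 = 0)
(0*Y(-4, 6) + A)*u - 616 = (0*(5 - 4) + 0)*20 - 616 = (0*1 + 0)*20 - 616 = (0 + 0)*20 - 616 = 0*20 - 616 = 0 - 616 = -616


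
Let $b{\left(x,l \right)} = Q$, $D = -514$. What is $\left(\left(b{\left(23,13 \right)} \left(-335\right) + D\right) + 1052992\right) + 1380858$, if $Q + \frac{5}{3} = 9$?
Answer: $\frac{7292638}{3} \approx 2.4309 \cdot 10^{6}$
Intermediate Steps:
$Q = \frac{22}{3}$ ($Q = - \frac{5}{3} + 9 = \frac{22}{3} \approx 7.3333$)
$b{\left(x,l \right)} = \frac{22}{3}$
$\left(\left(b{\left(23,13 \right)} \left(-335\right) + D\right) + 1052992\right) + 1380858 = \left(\left(\frac{22}{3} \left(-335\right) - 514\right) + 1052992\right) + 1380858 = \left(\left(- \frac{7370}{3} - 514\right) + 1052992\right) + 1380858 = \left(- \frac{8912}{3} + 1052992\right) + 1380858 = \frac{3150064}{3} + 1380858 = \frac{7292638}{3}$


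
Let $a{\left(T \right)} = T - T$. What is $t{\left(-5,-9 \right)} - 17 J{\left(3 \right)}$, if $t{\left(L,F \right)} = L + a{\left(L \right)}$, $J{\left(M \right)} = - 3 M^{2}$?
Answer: $454$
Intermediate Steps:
$a{\left(T \right)} = 0$
$t{\left(L,F \right)} = L$ ($t{\left(L,F \right)} = L + 0 = L$)
$t{\left(-5,-9 \right)} - 17 J{\left(3 \right)} = -5 - 17 \left(- 3 \cdot 3^{2}\right) = -5 - 17 \left(\left(-3\right) 9\right) = -5 - -459 = -5 + 459 = 454$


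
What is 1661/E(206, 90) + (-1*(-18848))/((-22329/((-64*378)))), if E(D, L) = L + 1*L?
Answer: 3041179087/148860 ≈ 20430.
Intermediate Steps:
E(D, L) = 2*L (E(D, L) = L + L = 2*L)
1661/E(206, 90) + (-1*(-18848))/((-22329/((-64*378)))) = 1661/((2*90)) + (-1*(-18848))/((-22329/((-64*378)))) = 1661/180 + 18848/((-22329/(-24192))) = 1661*(1/180) + 18848/((-22329*(-1/24192))) = 1661/180 + 18848/(827/896) = 1661/180 + 18848*(896/827) = 1661/180 + 16887808/827 = 3041179087/148860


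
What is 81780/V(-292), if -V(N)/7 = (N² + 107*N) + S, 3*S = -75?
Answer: -16356/75593 ≈ -0.21637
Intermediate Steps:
S = -25 (S = (⅓)*(-75) = -25)
V(N) = 175 - 749*N - 7*N² (V(N) = -7*((N² + 107*N) - 25) = -7*(-25 + N² + 107*N) = 175 - 749*N - 7*N²)
81780/V(-292) = 81780/(175 - 749*(-292) - 7*(-292)²) = 81780/(175 + 218708 - 7*85264) = 81780/(175 + 218708 - 596848) = 81780/(-377965) = 81780*(-1/377965) = -16356/75593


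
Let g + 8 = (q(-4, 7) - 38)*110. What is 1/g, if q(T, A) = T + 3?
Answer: -1/4298 ≈ -0.00023267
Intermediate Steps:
q(T, A) = 3 + T
g = -4298 (g = -8 + ((3 - 4) - 38)*110 = -8 + (-1 - 38)*110 = -8 - 39*110 = -8 - 4290 = -4298)
1/g = 1/(-4298) = -1/4298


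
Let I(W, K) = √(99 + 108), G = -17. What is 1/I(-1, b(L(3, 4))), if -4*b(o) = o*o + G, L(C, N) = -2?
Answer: √23/69 ≈ 0.069505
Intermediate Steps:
b(o) = 17/4 - o²/4 (b(o) = -(o*o - 17)/4 = -(o² - 17)/4 = -(-17 + o²)/4 = 17/4 - o²/4)
I(W, K) = 3*√23 (I(W, K) = √207 = 3*√23)
1/I(-1, b(L(3, 4))) = 1/(3*√23) = √23/69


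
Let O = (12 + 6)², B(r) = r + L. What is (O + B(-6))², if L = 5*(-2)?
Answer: 94864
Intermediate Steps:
L = -10
B(r) = -10 + r (B(r) = r - 10 = -10 + r)
O = 324 (O = 18² = 324)
(O + B(-6))² = (324 + (-10 - 6))² = (324 - 16)² = 308² = 94864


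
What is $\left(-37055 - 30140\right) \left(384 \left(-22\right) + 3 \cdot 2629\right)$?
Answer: $37696395$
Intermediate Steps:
$\left(-37055 - 30140\right) \left(384 \left(-22\right) + 3 \cdot 2629\right) = - 67195 \left(-8448 + 7887\right) = \left(-67195\right) \left(-561\right) = 37696395$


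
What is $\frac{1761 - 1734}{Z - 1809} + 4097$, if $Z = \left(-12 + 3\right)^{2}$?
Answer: $\frac{262207}{64} \approx 4097.0$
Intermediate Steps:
$Z = 81$ ($Z = \left(-9\right)^{2} = 81$)
$\frac{1761 - 1734}{Z - 1809} + 4097 = \frac{1761 - 1734}{81 - 1809} + 4097 = \frac{27}{-1728} + 4097 = 27 \left(- \frac{1}{1728}\right) + 4097 = - \frac{1}{64} + 4097 = \frac{262207}{64}$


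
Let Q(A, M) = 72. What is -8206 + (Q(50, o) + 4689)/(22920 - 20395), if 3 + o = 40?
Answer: -20715389/2525 ≈ -8204.1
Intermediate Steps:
o = 37 (o = -3 + 40 = 37)
-8206 + (Q(50, o) + 4689)/(22920 - 20395) = -8206 + (72 + 4689)/(22920 - 20395) = -8206 + 4761/2525 = -20715389/2525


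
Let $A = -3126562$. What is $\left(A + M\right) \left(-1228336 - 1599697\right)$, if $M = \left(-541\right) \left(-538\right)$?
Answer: $8018898883632$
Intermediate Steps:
$M = 291058$
$\left(A + M\right) \left(-1228336 - 1599697\right) = \left(-3126562 + 291058\right) \left(-1228336 - 1599697\right) = \left(-2835504\right) \left(-2828033\right) = 8018898883632$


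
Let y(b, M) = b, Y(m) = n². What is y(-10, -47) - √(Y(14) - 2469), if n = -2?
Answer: -10 - I*√2465 ≈ -10.0 - 49.649*I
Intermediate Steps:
Y(m) = 4 (Y(m) = (-2)² = 4)
y(-10, -47) - √(Y(14) - 2469) = -10 - √(4 - 2469) = -10 - √(-2465) = -10 - I*√2465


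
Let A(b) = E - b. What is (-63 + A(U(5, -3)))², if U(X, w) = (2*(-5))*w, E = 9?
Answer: 7056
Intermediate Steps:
U(X, w) = -10*w
A(b) = 9 - b
(-63 + A(U(5, -3)))² = (-63 + (9 - (-10)*(-3)))² = (-63 + (9 - 1*30))² = (-63 + (9 - 30))² = (-63 - 21)² = (-84)² = 7056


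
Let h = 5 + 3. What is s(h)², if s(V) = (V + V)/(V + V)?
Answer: 1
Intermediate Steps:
h = 8
s(V) = 1 (s(V) = (2*V)/((2*V)) = (2*V)*(1/(2*V)) = 1)
s(h)² = 1² = 1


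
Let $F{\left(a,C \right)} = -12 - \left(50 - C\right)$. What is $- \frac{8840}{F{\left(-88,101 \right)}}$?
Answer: $- \frac{680}{3} \approx -226.67$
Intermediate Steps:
$F{\left(a,C \right)} = -62 + C$ ($F{\left(a,C \right)} = -12 + \left(-50 + C\right) = -62 + C$)
$- \frac{8840}{F{\left(-88,101 \right)}} = - \frac{8840}{-62 + 101} = - \frac{8840}{39} = \left(-8840\right) \frac{1}{39} = - \frac{680}{3}$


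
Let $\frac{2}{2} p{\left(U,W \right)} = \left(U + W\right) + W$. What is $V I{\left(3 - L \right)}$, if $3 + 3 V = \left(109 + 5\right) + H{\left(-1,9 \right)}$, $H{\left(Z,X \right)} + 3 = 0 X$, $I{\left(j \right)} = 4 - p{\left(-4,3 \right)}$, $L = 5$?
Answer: $72$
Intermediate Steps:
$p{\left(U,W \right)} = U + 2 W$ ($p{\left(U,W \right)} = \left(U + W\right) + W = U + 2 W$)
$I{\left(j \right)} = 2$ ($I{\left(j \right)} = 4 - \left(-4 + 2 \cdot 3\right) = 4 - \left(-4 + 6\right) = 4 - 2 = 2$)
$H{\left(Z,X \right)} = -3$ ($H{\left(Z,X \right)} = -3 + 0 X = -3 + 0 = -3$)
$V = 36$ ($V = -1 + \frac{\left(109 + 5\right) - 3}{3} = -1 + \frac{114 - 3}{3} = -1 + \frac{1}{3} \cdot 111 = -1 + 37 = 36$)
$V I{\left(3 - L \right)} = 36 \cdot 2 = 72$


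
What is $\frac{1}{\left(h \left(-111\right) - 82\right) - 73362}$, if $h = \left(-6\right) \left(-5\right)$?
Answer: $- \frac{1}{76774} \approx -1.3025 \cdot 10^{-5}$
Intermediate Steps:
$h = 30$
$\frac{1}{\left(h \left(-111\right) - 82\right) - 73362} = \frac{1}{\left(30 \left(-111\right) - 82\right) - 73362} = \frac{1}{\left(-3330 - 82\right) - 73362} = \frac{1}{-3412 - 73362} = \frac{1}{-76774} = - \frac{1}{76774}$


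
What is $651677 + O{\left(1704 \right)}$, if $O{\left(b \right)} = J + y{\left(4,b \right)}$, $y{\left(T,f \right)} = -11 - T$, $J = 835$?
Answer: $652497$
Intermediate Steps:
$O{\left(b \right)} = 820$ ($O{\left(b \right)} = 835 - 15 = 820$)
$651677 + O{\left(1704 \right)} = 651677 + 820 = 652497$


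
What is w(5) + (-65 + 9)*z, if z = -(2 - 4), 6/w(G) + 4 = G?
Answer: -106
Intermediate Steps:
w(G) = 6/(-4 + G)
z = 2 (z = -1*(-2) = 2)
w(5) + (-65 + 9)*z = 6/(-4 + 5) + (-65 + 9)*2 = 6/1 - 56*2 = 6*1 - 112 = 6 - 112 = -106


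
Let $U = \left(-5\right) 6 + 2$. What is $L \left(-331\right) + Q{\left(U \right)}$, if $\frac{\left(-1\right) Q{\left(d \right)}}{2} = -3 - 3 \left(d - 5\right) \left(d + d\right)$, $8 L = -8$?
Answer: $11425$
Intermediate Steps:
$U = -28$ ($U = -30 + 2 = -28$)
$L = -1$ ($L = \frac{1}{8} \left(-8\right) = -1$)
$Q{\left(d \right)} = 6 + 12 d \left(-5 + d\right)$ ($Q{\left(d \right)} = - 2 \left(-3 - 3 \left(d - 5\right) \left(d + d\right)\right) = - 2 \left(-3 - 3 \left(-5 + d\right) 2 d\right) = - 2 \left(-3 - 3 \cdot 2 d \left(-5 + d\right)\right) = - 2 \left(-3 - 6 d \left(-5 + d\right)\right) = 6 + 12 d \left(-5 + d\right)$)
$L \left(-331\right) + Q{\left(U \right)} = \left(-1\right) \left(-331\right) + \left(6 - -1680 + 12 \left(-28\right)^{2}\right) = 331 + \left(6 + 1680 + 12 \cdot 784\right) = 331 + \left(6 + 1680 + 9408\right) = 331 + 11094 = 11425$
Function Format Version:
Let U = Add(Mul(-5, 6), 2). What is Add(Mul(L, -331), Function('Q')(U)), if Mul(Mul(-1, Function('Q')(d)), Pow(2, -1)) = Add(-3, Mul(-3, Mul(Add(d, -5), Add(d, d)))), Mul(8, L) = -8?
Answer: 11425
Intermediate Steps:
U = -28 (U = Add(-30, 2) = -28)
L = -1 (L = Mul(Rational(1, 8), -8) = -1)
Function('Q')(d) = Add(6, Mul(12, d, Add(-5, d))) (Function('Q')(d) = Mul(-2, Add(-3, Mul(-3, Mul(Add(d, -5), Add(d, d))))) = Mul(-2, Add(-3, Mul(-3, Mul(Add(-5, d), Mul(2, d))))) = Mul(-2, Add(-3, Mul(-3, Mul(2, d, Add(-5, d))))) = Mul(-2, Add(-3, Mul(-6, d, Add(-5, d)))) = Add(6, Mul(12, d, Add(-5, d))))
Add(Mul(L, -331), Function('Q')(U)) = Add(Mul(-1, -331), Add(6, Mul(-60, -28), Mul(12, Pow(-28, 2)))) = Add(331, Add(6, 1680, Mul(12, 784))) = Add(331, Add(6, 1680, 9408)) = Add(331, 11094) = 11425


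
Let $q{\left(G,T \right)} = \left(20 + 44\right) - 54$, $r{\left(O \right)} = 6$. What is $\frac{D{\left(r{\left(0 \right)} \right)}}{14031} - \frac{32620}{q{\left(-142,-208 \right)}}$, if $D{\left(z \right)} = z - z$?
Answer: $-3262$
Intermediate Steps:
$D{\left(z \right)} = 0$
$q{\left(G,T \right)} = 10$ ($q{\left(G,T \right)} = 64 - 54 = 10$)
$\frac{D{\left(r{\left(0 \right)} \right)}}{14031} - \frac{32620}{q{\left(-142,-208 \right)}} = \frac{0}{14031} - \frac{32620}{10} = 0 \cdot \frac{1}{14031} - 3262 = 0 - 3262 = -3262$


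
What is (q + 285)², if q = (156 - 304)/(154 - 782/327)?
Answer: 12391744676481/153611236 ≈ 80670.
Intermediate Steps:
q = -12099/12394 (q = -148/(154 - 782*1/327) = -148/(154 - 782/327) = -148/49576/327 = -148*327/49576 = -12099/12394 ≈ -0.97620)
(q + 285)² = (-12099/12394 + 285)² = (3520191/12394)² = 12391744676481/153611236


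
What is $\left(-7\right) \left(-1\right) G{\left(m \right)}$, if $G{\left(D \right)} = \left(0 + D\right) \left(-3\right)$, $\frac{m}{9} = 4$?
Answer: $-756$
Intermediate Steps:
$m = 36$ ($m = 9 \cdot 4 = 36$)
$G{\left(D \right)} = - 3 D$ ($G{\left(D \right)} = D \left(-3\right) = - 3 D$)
$\left(-7\right) \left(-1\right) G{\left(m \right)} = \left(-7\right) \left(-1\right) \left(\left(-3\right) 36\right) = 7 \left(-108\right) = -756$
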